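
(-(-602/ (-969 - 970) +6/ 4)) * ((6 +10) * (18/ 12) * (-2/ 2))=12036/ 277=43.45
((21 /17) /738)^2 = 49 /17489124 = 0.00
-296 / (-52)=74 / 13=5.69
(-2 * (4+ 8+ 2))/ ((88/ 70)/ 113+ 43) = -110740/ 170109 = -0.65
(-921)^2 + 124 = 848365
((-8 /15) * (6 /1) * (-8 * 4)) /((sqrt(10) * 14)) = 128 * sqrt(10) /175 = 2.31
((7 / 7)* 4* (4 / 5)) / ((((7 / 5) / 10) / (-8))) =-1280 / 7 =-182.86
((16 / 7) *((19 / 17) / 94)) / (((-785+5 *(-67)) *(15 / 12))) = -19 / 978775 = -0.00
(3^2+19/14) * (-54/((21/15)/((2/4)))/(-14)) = 14.27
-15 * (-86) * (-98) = -126420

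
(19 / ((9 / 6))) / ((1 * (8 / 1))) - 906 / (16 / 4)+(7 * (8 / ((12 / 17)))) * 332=104455 / 4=26113.75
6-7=-1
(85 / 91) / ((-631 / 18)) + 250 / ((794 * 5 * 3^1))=-386705 / 68388411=-0.01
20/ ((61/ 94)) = 1880/ 61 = 30.82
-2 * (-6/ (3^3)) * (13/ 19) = 52/ 171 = 0.30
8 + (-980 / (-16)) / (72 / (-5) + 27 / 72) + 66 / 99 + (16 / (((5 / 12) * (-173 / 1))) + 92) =15541016 / 161755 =96.08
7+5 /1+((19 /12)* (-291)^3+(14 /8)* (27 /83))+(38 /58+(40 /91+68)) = -8546098527328 /219037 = -39016689.09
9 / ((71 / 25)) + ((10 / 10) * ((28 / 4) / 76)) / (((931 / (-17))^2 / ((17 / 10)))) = 21174081823 / 6681489080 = 3.17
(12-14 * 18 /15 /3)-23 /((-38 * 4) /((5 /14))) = 68671 /10640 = 6.45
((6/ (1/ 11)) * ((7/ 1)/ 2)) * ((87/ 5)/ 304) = 20097/ 1520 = 13.22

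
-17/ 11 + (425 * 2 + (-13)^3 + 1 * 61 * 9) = -8795/ 11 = -799.55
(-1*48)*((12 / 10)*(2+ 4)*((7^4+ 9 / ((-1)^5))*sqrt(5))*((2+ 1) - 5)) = 8266752*sqrt(5) / 5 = 3697003.89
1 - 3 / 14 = 11 / 14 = 0.79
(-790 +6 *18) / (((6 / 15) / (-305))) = 520025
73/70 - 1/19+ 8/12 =6611/3990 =1.66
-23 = -23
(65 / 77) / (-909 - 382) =-65 / 99407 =-0.00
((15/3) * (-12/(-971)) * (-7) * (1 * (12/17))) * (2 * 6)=-60480/16507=-3.66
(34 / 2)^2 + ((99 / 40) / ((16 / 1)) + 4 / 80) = 185091 / 640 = 289.20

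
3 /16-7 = -6.81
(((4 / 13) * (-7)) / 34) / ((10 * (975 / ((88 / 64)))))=-77 / 8619000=-0.00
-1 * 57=-57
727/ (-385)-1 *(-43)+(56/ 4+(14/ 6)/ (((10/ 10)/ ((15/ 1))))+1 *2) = 35463/ 385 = 92.11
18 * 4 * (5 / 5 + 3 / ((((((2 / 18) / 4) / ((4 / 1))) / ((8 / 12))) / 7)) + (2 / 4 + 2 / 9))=145276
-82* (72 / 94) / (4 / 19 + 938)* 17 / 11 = -158916 / 1536007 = -0.10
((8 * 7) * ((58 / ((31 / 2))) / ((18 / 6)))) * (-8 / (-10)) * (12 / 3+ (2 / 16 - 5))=-48.89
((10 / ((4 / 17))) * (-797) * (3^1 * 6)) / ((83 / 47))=-28656135 / 83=-345254.64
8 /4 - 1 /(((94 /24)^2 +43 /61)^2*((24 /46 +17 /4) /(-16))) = 17554490433950 /8720456446159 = 2.01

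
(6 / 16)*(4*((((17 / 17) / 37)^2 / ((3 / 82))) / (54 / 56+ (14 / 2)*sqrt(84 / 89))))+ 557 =450016*sqrt(1869) / 4328864247+ 803724875645 / 1442954749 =557.00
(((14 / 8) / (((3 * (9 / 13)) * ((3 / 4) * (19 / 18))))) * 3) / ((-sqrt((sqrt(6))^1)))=-91 * 6^(3 / 4) / 171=-2.04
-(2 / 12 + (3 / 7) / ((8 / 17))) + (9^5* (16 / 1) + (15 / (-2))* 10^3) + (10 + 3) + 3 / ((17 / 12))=2676923203 / 2856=937298.04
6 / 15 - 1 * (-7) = 37 / 5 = 7.40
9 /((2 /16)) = 72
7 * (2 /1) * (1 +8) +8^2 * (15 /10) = 222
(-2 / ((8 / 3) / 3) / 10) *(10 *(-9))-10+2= 49 / 4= 12.25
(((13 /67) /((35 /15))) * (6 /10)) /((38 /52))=3042 /44555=0.07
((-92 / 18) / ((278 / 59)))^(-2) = 1565001 / 1841449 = 0.85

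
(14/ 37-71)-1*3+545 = 17441/ 37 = 471.38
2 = 2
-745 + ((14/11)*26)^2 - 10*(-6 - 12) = 64131/121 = 530.01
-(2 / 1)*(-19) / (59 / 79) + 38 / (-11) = 30780 / 649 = 47.43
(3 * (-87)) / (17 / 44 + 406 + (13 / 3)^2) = -103356 / 168365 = -0.61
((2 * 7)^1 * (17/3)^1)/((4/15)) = 595/2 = 297.50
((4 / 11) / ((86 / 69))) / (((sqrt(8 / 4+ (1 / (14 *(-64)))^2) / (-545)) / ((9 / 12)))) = -84.33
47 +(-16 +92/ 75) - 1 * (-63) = 7142/ 75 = 95.23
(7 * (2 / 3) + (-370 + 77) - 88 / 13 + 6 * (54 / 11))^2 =12987565369 / 184041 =70568.87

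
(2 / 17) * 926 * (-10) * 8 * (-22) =3259520 / 17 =191736.47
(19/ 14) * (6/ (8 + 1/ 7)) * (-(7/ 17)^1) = -7/ 17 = -0.41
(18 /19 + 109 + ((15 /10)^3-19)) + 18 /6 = 14793 /152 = 97.32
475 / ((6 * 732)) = 475 / 4392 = 0.11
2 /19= 0.11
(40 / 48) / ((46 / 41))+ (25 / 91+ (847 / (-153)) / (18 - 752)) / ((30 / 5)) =556921663 / 705144258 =0.79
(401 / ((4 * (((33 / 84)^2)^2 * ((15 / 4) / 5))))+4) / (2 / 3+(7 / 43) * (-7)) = -10606068164 / 893101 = -11875.55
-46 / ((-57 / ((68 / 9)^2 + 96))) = 123.54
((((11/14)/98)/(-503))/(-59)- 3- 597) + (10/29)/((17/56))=-12021241017137/20073404092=-598.86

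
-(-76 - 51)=127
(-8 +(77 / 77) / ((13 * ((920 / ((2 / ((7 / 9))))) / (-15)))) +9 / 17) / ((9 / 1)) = -1063703 / 1280916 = -0.83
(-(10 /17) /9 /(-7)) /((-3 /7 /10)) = -100 /459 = -0.22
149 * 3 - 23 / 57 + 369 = 815.60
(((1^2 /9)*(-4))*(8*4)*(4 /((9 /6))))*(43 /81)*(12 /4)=-44032 /729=-60.40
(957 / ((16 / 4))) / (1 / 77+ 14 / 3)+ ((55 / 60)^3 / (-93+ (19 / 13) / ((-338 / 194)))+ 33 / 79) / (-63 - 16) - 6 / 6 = 50.12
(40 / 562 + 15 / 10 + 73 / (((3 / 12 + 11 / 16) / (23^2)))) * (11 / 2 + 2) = 347257309 / 1124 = 308947.78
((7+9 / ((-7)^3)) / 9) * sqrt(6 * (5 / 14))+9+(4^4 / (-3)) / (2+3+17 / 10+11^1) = 2392 * sqrt(105) / 21609+2219 / 531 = 5.31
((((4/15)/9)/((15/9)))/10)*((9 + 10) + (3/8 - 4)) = 41/1500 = 0.03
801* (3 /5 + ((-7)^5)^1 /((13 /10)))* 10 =-1346178222 /13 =-103552170.92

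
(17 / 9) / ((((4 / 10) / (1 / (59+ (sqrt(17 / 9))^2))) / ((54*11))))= 25245 / 548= 46.07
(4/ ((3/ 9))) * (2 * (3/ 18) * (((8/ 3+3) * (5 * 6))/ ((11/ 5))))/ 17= 200/ 11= 18.18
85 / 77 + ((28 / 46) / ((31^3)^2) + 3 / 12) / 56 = 55746768715269 / 50296608609632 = 1.11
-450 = -450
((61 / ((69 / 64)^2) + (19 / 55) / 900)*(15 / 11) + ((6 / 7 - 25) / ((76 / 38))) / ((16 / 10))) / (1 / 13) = 447479955689 / 537675600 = 832.25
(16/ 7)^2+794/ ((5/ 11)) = 429246/ 245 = 1752.02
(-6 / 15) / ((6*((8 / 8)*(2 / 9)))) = -3 / 10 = -0.30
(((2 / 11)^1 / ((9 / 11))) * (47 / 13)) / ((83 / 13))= 94 / 747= 0.13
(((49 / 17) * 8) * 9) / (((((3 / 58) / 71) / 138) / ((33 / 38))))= 11026982736 / 323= 34139265.44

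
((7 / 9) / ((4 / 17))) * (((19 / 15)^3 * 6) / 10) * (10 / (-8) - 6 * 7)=-141206233 / 810000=-174.33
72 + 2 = 74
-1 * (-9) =9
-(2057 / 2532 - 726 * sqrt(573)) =-2057 / 2532+726 * sqrt(573) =17377.75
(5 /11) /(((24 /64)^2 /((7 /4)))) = 560 /99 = 5.66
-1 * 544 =-544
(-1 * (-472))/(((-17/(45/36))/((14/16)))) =-2065/68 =-30.37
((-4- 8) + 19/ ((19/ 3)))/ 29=-9/ 29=-0.31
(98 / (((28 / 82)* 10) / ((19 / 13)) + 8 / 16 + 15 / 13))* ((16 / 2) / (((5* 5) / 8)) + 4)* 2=651044576 / 2020425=322.23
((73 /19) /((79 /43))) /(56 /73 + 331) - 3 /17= -105162658 /617996223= -0.17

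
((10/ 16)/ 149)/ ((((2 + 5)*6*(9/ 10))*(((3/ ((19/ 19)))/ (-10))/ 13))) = -1625/ 337932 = -0.00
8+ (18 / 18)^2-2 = 7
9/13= 0.69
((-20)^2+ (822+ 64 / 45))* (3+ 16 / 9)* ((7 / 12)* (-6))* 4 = -33142508 / 405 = -81833.35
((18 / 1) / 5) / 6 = 0.60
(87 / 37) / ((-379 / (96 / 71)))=-8352 / 995633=-0.01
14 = 14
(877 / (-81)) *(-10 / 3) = 8770 / 243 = 36.09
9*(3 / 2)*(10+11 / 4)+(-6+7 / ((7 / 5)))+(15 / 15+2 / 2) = 173.12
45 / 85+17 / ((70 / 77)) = 3269 / 170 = 19.23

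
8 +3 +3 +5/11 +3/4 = 669/44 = 15.20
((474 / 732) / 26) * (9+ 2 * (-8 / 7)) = 3713 / 22204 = 0.17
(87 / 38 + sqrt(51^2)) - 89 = -1357 / 38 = -35.71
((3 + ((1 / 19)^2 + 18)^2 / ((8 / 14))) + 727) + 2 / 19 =676251199 / 521284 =1297.28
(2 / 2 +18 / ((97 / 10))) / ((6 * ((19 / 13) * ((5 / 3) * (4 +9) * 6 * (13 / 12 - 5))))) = -277 / 433105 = -0.00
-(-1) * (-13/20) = -13/20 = -0.65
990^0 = 1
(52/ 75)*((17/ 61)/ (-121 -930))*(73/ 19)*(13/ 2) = -419458/ 91358175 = -0.00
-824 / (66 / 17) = -7004 / 33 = -212.24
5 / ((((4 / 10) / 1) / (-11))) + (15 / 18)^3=-29575 / 216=-136.92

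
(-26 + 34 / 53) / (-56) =24 / 53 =0.45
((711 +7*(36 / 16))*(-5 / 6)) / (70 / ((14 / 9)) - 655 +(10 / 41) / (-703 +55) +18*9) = 846855 / 626446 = 1.35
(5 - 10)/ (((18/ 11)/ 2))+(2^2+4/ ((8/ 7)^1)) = 1.39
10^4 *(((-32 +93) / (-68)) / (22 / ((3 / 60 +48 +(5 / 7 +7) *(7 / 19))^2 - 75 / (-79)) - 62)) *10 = 22536897403737500 / 15574188000793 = 1447.07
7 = 7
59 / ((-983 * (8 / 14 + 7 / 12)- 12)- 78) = -4956 / 102911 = -0.05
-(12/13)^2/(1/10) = -1440/169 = -8.52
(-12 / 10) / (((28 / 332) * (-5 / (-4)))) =-11.38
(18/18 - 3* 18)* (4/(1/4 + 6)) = -848/25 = -33.92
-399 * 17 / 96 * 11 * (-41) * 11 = 11216821 / 32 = 350525.66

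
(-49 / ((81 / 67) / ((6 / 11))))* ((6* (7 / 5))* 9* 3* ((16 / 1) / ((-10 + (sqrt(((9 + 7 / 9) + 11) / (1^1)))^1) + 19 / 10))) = 264741120* sqrt(187) / 443839 + 6433209216 / 443839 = 22651.21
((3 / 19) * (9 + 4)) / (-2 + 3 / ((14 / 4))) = -273 / 152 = -1.80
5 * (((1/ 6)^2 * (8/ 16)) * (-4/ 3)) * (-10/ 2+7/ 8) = 55/ 144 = 0.38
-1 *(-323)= 323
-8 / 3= -2.67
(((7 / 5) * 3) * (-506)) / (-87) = 3542 / 145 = 24.43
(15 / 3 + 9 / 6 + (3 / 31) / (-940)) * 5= 189407 / 5828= 32.50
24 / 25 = 0.96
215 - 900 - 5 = -690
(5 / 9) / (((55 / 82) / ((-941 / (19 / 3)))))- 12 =-84686 / 627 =-135.07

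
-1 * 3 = -3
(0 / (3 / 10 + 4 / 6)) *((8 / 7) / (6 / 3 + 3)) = 0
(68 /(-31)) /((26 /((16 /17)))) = -32 /403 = -0.08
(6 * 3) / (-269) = -18 / 269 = -0.07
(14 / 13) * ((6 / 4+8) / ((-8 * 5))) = -133 / 520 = -0.26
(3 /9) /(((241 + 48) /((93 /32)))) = 31 /9248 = 0.00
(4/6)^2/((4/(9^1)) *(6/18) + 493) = 12/13315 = 0.00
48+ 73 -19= 102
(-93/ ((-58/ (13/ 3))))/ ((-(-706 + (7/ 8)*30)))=806/ 78851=0.01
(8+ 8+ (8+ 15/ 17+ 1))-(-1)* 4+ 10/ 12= 30.72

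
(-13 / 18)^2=169 / 324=0.52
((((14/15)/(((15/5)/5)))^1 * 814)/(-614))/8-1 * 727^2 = -5841305357/11052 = -528529.26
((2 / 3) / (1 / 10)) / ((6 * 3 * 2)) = 5 / 27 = 0.19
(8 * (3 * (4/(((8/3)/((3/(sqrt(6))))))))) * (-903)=-16254 * sqrt(6)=-39814.01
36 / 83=0.43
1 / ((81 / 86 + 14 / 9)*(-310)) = -387 / 299615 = -0.00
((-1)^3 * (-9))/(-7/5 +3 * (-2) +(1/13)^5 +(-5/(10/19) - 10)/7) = -233914590/264731839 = -0.88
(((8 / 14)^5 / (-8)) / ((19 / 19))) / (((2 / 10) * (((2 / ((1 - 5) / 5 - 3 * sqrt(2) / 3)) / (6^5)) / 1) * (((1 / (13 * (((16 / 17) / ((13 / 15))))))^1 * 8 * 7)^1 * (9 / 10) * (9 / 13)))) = 95846400 / 2000033 + 119808000 * sqrt(2) / 2000033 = 132.64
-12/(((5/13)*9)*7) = -52/105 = -0.50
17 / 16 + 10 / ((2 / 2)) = 177 / 16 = 11.06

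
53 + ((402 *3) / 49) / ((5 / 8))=22633 / 245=92.38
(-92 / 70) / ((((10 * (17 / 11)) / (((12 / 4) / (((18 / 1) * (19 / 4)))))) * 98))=-0.00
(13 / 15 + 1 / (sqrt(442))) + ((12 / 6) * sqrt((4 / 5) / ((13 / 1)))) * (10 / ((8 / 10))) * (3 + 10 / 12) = sqrt(442) / 442 + 13 / 15 + 115 * sqrt(65) / 39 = 24.69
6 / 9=2 / 3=0.67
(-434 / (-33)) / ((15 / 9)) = 434 / 55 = 7.89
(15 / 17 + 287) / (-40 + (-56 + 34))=-2447 / 527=-4.64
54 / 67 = 0.81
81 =81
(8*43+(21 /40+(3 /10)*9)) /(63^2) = 13889 /158760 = 0.09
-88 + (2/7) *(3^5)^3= 28697198/7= 4099599.71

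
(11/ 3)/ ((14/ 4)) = 22/ 21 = 1.05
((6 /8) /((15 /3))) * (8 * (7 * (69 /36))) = 161 /10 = 16.10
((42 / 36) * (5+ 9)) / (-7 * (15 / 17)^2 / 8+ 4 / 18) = -339864 / 9551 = -35.58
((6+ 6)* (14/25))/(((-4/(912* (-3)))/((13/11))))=1493856/275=5432.20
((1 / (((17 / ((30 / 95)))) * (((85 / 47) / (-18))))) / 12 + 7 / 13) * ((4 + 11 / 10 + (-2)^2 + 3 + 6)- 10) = 7560783 / 1784575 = 4.24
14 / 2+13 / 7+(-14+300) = 2064 / 7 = 294.86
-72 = -72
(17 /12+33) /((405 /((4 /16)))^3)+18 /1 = 918330048413 /51018336000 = 18.00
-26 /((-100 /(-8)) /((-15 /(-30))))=-26 /25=-1.04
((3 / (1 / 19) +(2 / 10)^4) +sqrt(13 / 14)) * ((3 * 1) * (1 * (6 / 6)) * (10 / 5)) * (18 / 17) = 54 * sqrt(182) / 119 +3847608 / 10625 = 368.25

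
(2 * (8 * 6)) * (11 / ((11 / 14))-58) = -4224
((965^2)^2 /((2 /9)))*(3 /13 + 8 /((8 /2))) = 226333980163125 /26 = 8705153083197.12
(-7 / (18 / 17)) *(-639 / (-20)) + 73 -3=-141.22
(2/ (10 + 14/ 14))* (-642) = -1284/ 11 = -116.73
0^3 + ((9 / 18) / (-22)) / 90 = -1 / 3960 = -0.00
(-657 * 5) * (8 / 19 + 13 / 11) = -1100475 / 209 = -5265.43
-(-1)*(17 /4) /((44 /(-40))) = -3.86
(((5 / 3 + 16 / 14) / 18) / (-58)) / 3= -59 / 65772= -0.00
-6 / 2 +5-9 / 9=1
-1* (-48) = 48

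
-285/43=-6.63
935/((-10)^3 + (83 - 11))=-935/928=-1.01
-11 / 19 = -0.58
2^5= 32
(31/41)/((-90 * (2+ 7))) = -31/33210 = -0.00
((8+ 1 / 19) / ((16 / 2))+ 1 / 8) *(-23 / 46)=-43 / 76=-0.57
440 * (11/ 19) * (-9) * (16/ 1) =-696960/ 19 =-36682.11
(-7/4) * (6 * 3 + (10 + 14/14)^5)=-1127483/4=-281870.75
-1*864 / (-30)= 144 / 5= 28.80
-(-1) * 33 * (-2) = -66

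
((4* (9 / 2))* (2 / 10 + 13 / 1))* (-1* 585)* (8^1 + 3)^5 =-22385444796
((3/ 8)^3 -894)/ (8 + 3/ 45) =-6865515/ 61952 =-110.82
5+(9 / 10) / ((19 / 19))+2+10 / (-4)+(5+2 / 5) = 54 / 5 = 10.80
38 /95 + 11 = 57 /5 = 11.40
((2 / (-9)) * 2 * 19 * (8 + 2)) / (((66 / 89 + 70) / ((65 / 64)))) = -549575 / 453312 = -1.21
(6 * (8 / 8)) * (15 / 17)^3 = 20250 / 4913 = 4.12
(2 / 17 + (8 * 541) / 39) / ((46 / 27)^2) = 38.27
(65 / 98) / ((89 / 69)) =4485 / 8722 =0.51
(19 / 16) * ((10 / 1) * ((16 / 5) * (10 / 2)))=190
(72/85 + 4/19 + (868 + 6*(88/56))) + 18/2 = 10033031/11305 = 887.49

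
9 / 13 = 0.69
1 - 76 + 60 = -15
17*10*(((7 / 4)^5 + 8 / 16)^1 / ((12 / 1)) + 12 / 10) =908497 / 2048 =443.60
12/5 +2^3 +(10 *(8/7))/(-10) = 324/35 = 9.26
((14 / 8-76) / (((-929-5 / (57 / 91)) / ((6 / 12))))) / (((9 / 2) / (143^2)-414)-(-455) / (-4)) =-346181121 / 4611013967936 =-0.00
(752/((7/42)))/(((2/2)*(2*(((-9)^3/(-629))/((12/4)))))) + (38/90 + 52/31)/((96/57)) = 5840.85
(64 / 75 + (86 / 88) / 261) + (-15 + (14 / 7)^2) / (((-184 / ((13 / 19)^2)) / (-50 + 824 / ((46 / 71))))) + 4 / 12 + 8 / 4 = 37.39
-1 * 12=-12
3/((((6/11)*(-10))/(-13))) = 143/20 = 7.15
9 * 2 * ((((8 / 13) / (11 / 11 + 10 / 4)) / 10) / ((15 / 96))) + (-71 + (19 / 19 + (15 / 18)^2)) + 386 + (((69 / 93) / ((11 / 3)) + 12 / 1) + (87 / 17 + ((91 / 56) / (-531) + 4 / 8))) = 6284642937241 / 18674455800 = 336.54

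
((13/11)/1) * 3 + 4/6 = 139/33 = 4.21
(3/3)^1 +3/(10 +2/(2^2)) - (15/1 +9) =-159/7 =-22.71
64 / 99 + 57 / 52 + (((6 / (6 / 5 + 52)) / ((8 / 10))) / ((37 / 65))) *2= 56694541 / 25333308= 2.24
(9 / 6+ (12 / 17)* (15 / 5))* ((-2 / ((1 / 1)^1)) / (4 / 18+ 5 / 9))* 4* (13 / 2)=-28782 / 119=-241.87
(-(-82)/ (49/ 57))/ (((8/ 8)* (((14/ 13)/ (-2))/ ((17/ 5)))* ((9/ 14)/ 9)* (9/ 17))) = -11706812/ 735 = -15927.64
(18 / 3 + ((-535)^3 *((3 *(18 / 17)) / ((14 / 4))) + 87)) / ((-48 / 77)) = 60639587921 / 272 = 222939661.47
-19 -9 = -28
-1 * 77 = -77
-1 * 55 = -55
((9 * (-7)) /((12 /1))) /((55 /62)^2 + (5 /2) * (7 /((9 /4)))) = -181629 /296305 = -0.61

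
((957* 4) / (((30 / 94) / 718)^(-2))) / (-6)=-71775 / 569396258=-0.00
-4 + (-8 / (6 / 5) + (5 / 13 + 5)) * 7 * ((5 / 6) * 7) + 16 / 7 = -44279 / 819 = -54.06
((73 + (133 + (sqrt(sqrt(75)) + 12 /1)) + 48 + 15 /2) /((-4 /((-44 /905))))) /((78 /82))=451 * 3^(1 /4) * sqrt(5) /35295 + 246697 /70590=3.53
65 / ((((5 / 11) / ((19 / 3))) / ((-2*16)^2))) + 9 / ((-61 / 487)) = 169701539 / 183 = 927330.81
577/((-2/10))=-2885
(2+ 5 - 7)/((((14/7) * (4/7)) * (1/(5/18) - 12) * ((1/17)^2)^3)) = 0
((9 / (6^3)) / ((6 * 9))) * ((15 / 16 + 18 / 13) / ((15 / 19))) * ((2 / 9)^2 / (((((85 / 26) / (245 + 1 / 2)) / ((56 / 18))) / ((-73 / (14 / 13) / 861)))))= -203624083 / 98777167200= -0.00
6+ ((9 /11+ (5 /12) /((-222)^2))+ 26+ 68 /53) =11757785363 /344790864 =34.10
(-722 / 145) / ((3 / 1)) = -722 / 435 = -1.66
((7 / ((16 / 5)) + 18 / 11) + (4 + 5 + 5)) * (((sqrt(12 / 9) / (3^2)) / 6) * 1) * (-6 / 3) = -3137 * sqrt(3) / 7128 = -0.76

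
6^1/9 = 2/3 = 0.67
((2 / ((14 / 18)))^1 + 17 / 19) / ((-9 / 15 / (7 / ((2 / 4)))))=-4610 / 57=-80.88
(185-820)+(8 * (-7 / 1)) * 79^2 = -350131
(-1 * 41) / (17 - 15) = -41 / 2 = -20.50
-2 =-2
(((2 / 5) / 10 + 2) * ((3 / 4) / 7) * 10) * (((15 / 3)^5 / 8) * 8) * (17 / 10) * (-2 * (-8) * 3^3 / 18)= 1950750 / 7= 278678.57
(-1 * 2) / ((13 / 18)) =-36 / 13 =-2.77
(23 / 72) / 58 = 23 / 4176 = 0.01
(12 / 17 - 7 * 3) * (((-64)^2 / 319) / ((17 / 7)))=-9891840 / 92191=-107.30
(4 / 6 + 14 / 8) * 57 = 551 / 4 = 137.75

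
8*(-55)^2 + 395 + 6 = 24601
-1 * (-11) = 11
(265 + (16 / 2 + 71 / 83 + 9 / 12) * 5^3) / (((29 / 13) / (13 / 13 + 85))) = 272012195 / 4814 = 56504.40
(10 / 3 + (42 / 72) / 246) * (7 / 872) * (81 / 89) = 620361 / 25455424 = 0.02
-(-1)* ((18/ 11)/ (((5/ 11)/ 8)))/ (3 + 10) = 2.22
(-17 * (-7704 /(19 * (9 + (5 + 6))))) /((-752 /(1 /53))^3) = -0.00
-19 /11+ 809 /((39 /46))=408613 /429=952.48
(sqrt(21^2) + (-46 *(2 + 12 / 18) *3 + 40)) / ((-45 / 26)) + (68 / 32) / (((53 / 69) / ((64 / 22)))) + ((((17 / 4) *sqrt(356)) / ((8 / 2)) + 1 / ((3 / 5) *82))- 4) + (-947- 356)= -2412765193 / 2151270 + 17 *sqrt(89) / 8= -1101.51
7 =7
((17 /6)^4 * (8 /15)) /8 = 83521 /19440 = 4.30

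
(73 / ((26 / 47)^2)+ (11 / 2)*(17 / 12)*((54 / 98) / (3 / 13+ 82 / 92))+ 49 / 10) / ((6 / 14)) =1249072949 / 2164890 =576.97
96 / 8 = 12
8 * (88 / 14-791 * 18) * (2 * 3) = -4781856 / 7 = -683122.29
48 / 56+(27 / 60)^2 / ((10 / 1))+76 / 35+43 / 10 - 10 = -74233 / 28000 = -2.65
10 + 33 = 43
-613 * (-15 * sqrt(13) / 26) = 9195 * sqrt(13) / 26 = 1275.12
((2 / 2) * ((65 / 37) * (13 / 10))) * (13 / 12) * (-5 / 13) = -845 / 888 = -0.95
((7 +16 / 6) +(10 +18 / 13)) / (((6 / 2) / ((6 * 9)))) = 4926 / 13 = 378.92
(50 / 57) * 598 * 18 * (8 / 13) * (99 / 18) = 607200 / 19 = 31957.89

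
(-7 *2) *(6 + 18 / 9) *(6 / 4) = -168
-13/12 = -1.08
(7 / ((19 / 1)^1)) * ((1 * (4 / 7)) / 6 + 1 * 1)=23 / 57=0.40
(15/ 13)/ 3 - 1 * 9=-112/ 13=-8.62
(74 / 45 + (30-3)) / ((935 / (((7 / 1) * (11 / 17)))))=9023 / 65025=0.14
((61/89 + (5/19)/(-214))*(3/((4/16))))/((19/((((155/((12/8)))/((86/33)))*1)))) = 17.13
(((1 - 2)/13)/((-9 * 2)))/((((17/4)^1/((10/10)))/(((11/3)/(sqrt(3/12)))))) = 44/5967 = 0.01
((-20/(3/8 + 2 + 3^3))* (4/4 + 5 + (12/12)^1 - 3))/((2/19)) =-1216/47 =-25.87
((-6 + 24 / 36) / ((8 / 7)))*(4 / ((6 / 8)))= -224 / 9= -24.89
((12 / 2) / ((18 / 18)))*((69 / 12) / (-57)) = -0.61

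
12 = 12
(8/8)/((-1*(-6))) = 1/6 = 0.17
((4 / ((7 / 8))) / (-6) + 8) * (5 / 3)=760 / 63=12.06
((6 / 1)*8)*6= 288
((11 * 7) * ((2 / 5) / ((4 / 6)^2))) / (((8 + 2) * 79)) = 693 / 7900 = 0.09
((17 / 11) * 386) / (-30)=-3281 / 165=-19.88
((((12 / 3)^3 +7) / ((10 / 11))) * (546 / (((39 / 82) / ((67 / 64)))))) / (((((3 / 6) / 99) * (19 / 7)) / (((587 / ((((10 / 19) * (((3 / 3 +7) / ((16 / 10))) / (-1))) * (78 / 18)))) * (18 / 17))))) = -164946396939093 / 442000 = -373181893.53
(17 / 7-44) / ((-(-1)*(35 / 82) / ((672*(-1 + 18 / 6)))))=-4581504 / 35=-130900.11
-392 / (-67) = 5.85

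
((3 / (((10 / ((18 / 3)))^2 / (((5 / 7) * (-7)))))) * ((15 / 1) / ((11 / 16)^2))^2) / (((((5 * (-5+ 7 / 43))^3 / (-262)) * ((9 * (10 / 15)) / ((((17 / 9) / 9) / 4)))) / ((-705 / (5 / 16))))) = 1597808291136 / 804156925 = 1986.94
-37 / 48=-0.77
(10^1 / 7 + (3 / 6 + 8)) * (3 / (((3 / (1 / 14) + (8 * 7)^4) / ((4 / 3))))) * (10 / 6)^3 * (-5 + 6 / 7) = -17375 / 224329203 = -0.00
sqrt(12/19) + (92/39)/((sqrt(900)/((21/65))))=322/12675 + 2 * sqrt(57)/19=0.82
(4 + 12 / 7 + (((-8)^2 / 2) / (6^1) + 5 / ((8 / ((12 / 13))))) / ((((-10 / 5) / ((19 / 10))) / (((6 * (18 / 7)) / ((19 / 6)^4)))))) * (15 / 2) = 22717272 / 624169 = 36.40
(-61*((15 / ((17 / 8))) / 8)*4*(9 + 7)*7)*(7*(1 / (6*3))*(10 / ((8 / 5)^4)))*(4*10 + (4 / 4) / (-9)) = -16766421875 / 29376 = -570752.38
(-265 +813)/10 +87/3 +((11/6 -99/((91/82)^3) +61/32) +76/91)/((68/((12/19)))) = 3239006973129/38944549280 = 83.17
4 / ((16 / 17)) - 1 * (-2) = 25 / 4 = 6.25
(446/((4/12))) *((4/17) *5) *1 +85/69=1847885/1173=1575.35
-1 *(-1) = 1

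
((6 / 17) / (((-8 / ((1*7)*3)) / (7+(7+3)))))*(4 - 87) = 5229 / 4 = 1307.25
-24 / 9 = -8 / 3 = -2.67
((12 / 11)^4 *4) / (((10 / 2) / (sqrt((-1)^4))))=82944 / 73205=1.13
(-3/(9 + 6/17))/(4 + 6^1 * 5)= -1/106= -0.01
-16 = -16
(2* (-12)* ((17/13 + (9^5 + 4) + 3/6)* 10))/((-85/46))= 1695109200/221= 7670177.38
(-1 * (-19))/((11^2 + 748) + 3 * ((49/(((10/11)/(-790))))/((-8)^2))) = -1216/72127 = -0.02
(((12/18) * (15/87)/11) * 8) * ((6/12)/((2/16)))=320/957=0.33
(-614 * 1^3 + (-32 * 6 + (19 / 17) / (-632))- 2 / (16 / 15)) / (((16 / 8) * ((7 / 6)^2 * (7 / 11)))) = -214825743 / 460649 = -466.35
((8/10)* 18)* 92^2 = 609408/5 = 121881.60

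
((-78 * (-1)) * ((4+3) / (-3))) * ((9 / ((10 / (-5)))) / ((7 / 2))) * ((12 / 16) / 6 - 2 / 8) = -117 / 4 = -29.25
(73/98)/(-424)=-73/41552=-0.00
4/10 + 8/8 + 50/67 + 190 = 64369/335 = 192.15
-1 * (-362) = 362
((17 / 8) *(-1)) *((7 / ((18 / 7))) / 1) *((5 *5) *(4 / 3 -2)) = 20825 / 216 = 96.41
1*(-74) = -74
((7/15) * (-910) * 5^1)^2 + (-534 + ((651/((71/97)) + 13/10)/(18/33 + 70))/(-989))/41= 4508531.42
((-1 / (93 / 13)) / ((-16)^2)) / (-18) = 0.00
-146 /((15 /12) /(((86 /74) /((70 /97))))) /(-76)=304483 /123025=2.47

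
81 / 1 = 81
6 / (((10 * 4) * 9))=1 / 60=0.02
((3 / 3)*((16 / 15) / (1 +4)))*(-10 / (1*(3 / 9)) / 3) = -32 / 15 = -2.13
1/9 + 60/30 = 19/9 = 2.11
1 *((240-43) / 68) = 197 / 68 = 2.90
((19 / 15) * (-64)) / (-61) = 1216 / 915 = 1.33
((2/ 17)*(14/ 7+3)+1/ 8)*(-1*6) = -4.28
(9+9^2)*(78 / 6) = 1170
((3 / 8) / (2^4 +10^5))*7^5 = 7203 / 114304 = 0.06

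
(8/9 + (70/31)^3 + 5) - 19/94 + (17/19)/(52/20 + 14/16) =17.46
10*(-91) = -910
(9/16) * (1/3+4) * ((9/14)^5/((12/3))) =2302911/34420736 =0.07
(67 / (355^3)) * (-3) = -201 / 44738875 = -0.00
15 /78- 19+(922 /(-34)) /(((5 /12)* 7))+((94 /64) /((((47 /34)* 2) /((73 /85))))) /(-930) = -6469743491 /230193600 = -28.11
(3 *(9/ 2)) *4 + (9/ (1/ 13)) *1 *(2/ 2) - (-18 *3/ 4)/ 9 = 345/ 2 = 172.50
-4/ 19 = -0.21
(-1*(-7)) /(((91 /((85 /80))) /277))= 4709 /208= 22.64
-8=-8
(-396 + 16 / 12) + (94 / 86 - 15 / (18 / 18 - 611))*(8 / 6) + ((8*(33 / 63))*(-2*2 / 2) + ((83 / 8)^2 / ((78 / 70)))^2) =1021509346852945 / 114389323776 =8930.11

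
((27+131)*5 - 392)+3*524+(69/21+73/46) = 635909/322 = 1974.87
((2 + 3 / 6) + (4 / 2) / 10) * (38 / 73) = 513 / 365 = 1.41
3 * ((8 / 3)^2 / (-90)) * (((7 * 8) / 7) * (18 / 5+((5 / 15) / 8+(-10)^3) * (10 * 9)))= 38396864 / 225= 170652.73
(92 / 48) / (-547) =-23 / 6564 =-0.00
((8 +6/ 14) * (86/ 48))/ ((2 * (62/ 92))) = 58351/ 5208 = 11.20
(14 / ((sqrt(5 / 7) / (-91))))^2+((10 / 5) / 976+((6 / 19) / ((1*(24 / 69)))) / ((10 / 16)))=105344192143 / 46360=2272307.85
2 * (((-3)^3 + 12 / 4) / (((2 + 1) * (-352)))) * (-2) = -1 / 11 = -0.09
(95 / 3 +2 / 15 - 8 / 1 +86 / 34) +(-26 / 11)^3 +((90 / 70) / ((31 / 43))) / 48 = 5169882511 / 392804720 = 13.16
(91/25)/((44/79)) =7189/1100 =6.54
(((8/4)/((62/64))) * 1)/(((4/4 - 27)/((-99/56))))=396/2821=0.14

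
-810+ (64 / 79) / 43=-2751506 / 3397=-809.98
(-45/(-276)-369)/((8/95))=-3223635/736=-4379.94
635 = 635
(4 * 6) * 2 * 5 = 240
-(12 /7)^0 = -1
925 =925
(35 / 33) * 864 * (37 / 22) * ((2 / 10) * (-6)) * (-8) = 1790208 / 121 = 14795.11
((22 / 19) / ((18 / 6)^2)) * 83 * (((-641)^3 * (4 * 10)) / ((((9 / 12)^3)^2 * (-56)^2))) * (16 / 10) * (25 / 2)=-24623218715955200 / 6108291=-4031114220.98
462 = 462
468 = 468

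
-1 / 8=-0.12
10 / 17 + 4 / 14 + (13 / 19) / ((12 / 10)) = 19591 / 13566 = 1.44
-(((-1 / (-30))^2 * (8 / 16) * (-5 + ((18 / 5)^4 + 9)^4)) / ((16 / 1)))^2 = -1399434068012881277620608504406373207761 / 1206994056701660156250000000000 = -1159437414.16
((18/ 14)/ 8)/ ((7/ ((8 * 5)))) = 45/ 49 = 0.92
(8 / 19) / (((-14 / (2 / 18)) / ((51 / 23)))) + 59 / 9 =180277 / 27531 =6.55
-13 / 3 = -4.33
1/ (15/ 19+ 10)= 19/ 205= 0.09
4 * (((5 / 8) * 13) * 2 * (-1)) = -65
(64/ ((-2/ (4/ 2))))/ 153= -64/ 153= -0.42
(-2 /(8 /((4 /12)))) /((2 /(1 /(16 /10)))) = -0.03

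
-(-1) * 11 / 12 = 11 / 12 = 0.92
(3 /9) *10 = 10 /3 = 3.33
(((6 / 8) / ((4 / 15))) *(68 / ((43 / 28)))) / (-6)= -1785 / 86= -20.76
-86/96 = -43/48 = -0.90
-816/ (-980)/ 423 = 68/ 34545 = 0.00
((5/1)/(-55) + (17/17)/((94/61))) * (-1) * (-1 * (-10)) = -2885/517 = -5.58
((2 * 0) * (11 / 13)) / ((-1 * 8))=0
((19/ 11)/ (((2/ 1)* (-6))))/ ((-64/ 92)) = 437/ 2112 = 0.21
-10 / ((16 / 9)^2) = -405 / 128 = -3.16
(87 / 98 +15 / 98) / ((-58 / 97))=-4947 / 2842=-1.74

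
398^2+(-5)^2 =158429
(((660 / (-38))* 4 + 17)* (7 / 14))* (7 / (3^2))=-6979 / 342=-20.41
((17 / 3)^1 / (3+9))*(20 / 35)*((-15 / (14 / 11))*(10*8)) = -37400 / 147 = -254.42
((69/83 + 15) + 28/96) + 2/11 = 357271/21912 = 16.30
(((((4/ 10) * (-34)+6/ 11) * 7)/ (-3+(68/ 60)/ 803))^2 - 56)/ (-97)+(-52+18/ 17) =-32233878244003/ 537784216169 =-59.94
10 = 10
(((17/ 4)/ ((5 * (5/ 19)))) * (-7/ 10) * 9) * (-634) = 6450633/ 500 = 12901.27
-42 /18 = -7 /3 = -2.33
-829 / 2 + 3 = -411.50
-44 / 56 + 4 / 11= -65 / 154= -0.42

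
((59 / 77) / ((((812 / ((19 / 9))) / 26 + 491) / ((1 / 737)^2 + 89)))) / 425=100641225438 / 317239171634825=0.00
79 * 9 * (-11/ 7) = -7821/ 7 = -1117.29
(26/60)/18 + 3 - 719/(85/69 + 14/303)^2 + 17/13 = -26969268918971/61881026220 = -435.82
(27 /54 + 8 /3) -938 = -934.83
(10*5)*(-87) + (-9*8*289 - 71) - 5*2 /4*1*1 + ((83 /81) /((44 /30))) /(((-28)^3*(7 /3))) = -767680297183 /30425472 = -25231.50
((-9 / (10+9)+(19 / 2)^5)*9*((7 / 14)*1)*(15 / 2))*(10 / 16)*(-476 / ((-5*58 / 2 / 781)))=590269999656645 / 141056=4184650065.62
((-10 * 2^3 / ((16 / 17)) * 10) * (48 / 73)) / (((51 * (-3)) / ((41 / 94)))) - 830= -8526790 / 10293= -828.41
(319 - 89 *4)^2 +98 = 1467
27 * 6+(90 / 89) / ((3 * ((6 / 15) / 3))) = 14643 / 89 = 164.53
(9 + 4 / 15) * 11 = 1529 / 15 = 101.93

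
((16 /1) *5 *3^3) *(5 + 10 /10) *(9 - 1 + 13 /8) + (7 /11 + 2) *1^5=1372169 /11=124742.64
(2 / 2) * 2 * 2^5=64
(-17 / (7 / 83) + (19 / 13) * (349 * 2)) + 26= 76857 / 91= 844.58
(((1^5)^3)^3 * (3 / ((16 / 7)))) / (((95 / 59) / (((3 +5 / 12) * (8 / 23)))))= 0.97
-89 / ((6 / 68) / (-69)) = 69598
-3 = -3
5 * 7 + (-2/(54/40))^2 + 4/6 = 27601/729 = 37.86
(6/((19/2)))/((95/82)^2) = 80688/171475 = 0.47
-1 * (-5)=5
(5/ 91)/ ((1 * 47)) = 5/ 4277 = 0.00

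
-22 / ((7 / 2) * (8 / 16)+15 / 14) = -616 / 79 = -7.80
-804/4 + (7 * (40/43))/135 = -233305/1161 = -200.95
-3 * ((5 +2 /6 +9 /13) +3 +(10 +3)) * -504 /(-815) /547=-432936 /5795465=-0.07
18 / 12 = 3 / 2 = 1.50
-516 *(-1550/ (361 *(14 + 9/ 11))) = 8797800/ 58843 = 149.51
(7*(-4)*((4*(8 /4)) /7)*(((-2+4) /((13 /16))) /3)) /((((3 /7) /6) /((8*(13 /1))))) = -114688 /3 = -38229.33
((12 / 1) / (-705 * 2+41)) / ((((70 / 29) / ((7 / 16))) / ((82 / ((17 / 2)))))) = -3567 / 232730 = -0.02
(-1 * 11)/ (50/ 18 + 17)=-99/ 178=-0.56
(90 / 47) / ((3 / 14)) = 420 / 47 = 8.94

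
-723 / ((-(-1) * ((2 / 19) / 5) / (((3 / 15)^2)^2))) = -54.95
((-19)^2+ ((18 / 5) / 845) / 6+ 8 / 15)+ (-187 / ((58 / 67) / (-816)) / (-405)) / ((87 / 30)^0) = -243814796 / 3308175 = -73.70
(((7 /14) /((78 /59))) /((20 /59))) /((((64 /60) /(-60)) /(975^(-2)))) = -3481 /52728000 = -0.00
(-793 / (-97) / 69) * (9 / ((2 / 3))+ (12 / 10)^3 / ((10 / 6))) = 1.72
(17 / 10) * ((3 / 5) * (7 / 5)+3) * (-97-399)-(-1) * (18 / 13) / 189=-110492678 / 34125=-3237.88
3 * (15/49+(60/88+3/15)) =19209/5390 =3.56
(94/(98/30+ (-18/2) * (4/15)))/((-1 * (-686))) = 705/4459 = 0.16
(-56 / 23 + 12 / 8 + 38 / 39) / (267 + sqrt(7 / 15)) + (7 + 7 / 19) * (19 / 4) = 22381129825 / 639458144 - 71 * sqrt(105) / 1918374432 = 35.00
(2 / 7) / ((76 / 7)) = 0.03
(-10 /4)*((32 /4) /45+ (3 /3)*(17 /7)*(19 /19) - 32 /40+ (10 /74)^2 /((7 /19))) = -400168 /86247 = -4.64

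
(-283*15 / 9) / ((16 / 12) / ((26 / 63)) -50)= 18395 / 1824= 10.08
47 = 47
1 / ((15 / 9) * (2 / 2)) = 3 / 5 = 0.60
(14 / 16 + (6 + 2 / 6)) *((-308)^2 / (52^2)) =1025717 / 4056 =252.89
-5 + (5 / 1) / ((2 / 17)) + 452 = 979 / 2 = 489.50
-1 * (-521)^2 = -271441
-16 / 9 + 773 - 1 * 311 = 4142 / 9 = 460.22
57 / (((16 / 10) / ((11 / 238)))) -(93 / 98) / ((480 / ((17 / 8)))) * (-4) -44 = -22570521 / 533120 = -42.34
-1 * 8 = -8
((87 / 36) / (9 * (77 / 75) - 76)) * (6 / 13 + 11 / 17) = -177625 / 4426188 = -0.04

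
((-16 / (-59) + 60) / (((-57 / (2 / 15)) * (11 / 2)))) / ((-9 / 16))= 0.05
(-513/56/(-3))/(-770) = -171/43120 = -0.00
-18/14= -9/7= -1.29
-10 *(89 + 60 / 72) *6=-5390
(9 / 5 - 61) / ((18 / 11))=-1628 / 45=-36.18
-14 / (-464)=7 / 232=0.03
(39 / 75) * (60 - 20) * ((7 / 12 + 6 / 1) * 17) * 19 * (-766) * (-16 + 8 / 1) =4065572576 / 15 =271038171.73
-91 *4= -364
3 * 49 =147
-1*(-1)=1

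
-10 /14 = -0.71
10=10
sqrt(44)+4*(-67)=-268+2*sqrt(11)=-261.37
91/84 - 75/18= -37/12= -3.08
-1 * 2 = -2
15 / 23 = 0.65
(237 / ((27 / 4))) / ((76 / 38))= 158 / 9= 17.56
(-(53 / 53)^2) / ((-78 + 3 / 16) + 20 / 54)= 432 / 33455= 0.01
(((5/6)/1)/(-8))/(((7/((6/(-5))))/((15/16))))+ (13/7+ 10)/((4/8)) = 21263/896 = 23.73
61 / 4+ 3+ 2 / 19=1395 / 76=18.36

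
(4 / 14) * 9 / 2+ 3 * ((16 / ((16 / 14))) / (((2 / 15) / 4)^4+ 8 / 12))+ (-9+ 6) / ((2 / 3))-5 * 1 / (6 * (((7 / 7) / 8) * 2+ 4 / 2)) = 1732551235 / 29160054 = 59.42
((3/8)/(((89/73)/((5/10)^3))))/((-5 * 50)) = -219/1424000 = -0.00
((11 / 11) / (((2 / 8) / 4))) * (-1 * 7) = -112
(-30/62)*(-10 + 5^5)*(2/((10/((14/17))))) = -130830/527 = -248.25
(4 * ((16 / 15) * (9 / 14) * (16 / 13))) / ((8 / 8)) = 1536 / 455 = 3.38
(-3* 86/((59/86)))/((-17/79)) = 1752852/1003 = 1747.61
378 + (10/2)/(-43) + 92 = 20205/43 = 469.88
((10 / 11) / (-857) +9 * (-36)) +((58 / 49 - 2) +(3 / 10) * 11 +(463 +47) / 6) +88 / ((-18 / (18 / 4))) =-1194151271 / 4619230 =-258.52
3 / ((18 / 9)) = 3 / 2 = 1.50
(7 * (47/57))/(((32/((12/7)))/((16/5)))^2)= 564/3325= 0.17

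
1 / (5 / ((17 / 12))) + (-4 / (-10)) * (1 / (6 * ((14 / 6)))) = 0.31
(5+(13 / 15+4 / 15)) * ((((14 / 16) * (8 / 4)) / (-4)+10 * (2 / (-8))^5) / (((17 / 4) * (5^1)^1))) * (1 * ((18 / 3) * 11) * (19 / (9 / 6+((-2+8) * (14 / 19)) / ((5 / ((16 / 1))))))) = -20915257 / 2021640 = -10.35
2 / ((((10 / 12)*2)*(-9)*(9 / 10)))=-4 / 27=-0.15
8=8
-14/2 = -7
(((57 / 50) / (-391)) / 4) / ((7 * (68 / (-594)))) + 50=50.00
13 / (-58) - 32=-1869 / 58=-32.22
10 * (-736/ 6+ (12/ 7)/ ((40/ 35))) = -3635/ 3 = -1211.67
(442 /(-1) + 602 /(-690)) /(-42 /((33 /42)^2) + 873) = -18487711 /33603345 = -0.55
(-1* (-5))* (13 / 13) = 5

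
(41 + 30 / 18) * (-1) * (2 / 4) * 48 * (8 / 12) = -2048 / 3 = -682.67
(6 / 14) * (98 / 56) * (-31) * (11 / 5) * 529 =-541167 / 20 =-27058.35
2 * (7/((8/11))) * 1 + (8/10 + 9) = 581/20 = 29.05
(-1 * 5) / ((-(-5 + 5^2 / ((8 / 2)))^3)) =64 / 25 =2.56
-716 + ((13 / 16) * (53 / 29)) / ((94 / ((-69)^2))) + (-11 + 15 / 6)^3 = -54734403 / 43616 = -1254.92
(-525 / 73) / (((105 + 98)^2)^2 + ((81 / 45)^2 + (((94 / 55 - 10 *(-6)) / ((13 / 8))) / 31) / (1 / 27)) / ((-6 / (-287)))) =-16623750 / 3925338840964633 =-0.00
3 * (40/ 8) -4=11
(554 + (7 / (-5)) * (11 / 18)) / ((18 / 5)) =49783 / 324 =153.65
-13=-13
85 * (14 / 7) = 170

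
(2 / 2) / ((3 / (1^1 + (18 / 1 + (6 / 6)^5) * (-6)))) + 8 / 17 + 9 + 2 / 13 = -18592 / 663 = -28.04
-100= -100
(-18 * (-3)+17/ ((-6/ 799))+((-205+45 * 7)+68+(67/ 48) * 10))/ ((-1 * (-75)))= -5381/ 200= -26.90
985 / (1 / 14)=13790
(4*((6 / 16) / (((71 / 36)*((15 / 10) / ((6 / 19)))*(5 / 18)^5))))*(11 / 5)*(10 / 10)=4489613568 / 21078125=213.00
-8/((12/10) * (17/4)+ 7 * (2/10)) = -16/13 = -1.23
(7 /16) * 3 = 21 /16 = 1.31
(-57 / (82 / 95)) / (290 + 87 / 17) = -92055 / 411394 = -0.22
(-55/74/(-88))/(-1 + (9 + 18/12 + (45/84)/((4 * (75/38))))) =0.00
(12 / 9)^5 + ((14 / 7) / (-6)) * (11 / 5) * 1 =4229 / 1215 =3.48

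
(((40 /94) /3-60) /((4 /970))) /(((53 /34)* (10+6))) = -8698475 /14946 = -581.99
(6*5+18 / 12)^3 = 250047 / 8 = 31255.88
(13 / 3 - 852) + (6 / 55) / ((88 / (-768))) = -1540243 / 1815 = -848.62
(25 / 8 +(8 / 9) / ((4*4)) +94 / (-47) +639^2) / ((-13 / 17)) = -499786349 / 936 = -533959.77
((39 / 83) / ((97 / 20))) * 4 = 0.39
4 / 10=0.40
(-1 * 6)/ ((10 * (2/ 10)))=-3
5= 5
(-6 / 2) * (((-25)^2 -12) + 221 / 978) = -599735 / 326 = -1839.68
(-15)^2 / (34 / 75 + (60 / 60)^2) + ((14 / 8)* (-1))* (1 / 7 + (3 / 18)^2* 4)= 151439 / 981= 154.37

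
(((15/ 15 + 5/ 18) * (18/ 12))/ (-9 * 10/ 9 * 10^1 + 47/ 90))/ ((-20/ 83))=5727/ 71624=0.08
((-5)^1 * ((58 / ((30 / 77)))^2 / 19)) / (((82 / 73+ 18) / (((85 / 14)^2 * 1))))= -11241.66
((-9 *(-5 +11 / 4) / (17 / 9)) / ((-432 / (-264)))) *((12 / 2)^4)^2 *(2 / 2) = 187067232 / 17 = 11003954.82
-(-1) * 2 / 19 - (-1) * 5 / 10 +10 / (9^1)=587 / 342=1.72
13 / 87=0.15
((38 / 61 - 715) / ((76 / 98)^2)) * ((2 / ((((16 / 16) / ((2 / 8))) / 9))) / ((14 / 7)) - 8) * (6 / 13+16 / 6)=2406452671 / 112632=21365.62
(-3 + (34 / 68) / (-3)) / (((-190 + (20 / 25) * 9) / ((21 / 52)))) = 665 / 95056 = 0.01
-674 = -674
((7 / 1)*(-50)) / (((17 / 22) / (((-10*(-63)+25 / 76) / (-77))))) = 1197625 / 323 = 3707.82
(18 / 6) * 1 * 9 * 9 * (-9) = -2187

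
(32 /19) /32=1 /19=0.05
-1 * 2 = -2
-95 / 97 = -0.98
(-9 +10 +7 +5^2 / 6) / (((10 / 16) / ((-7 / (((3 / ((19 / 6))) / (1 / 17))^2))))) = -184471 / 351135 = -0.53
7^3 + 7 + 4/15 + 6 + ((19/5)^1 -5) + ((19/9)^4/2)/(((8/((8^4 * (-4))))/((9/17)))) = -645241814/61965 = -10413.00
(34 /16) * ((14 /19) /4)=119 /304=0.39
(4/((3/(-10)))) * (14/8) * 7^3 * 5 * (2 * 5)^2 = -12005000/3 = -4001666.67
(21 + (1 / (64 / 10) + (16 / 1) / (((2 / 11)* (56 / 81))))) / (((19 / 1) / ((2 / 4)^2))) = 33251 / 17024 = 1.95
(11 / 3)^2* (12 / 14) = 242 / 21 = 11.52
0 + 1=1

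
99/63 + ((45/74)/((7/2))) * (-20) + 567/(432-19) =-8108/15281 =-0.53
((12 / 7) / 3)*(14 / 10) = 4 / 5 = 0.80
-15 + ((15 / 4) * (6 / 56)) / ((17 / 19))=-27705 / 1904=-14.55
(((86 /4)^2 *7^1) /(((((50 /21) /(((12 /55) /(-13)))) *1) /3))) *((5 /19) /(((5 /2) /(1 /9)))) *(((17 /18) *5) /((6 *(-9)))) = 1540217 /22007700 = 0.07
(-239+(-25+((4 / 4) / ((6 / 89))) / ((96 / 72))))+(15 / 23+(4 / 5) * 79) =-173901 / 920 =-189.02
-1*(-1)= 1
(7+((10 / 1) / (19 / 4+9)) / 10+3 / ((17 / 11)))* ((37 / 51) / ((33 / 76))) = 23699536 / 1573605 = 15.06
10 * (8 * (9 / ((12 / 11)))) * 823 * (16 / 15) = 579392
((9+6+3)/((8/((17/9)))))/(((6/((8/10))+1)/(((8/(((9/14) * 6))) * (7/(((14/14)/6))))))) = 392/9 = 43.56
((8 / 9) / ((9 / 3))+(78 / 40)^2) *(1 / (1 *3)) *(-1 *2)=-44267 / 16200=-2.73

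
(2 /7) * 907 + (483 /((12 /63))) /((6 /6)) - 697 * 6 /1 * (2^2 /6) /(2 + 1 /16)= 1333457 /924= 1443.14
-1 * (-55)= 55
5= 5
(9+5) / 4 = 7 / 2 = 3.50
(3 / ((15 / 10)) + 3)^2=25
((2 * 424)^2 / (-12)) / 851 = -179776 / 2553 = -70.42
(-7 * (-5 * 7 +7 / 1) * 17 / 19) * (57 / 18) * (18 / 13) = 9996 / 13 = 768.92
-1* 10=-10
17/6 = 2.83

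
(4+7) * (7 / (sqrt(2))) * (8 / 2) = 154 * sqrt(2) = 217.79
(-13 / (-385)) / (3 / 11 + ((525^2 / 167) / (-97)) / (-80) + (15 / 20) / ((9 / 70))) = 10108176 / 1891564535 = 0.01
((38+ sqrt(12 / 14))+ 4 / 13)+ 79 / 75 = sqrt(42) / 7+ 38377 / 975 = 40.29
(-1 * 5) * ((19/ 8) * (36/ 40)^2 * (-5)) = 1539/ 32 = 48.09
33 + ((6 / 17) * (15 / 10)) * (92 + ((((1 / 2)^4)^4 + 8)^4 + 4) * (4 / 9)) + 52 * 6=106498241685945241829377 / 78398662313265594368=1358.42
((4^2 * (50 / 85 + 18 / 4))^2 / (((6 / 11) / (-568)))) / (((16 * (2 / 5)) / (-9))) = 2804945880 / 289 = 9705695.09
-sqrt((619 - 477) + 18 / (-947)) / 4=-49 * sqrt(13258) / 1894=-2.98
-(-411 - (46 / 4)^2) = 2173 / 4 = 543.25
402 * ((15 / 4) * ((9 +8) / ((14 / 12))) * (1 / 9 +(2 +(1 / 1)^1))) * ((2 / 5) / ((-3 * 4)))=-2278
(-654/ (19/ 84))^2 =3017964096/ 361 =8360011.35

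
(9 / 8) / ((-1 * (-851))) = 9 / 6808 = 0.00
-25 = -25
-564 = -564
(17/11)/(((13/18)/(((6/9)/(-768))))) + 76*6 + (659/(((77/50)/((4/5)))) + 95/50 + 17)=817.24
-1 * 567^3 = -182284263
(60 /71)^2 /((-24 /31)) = -4650 /5041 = -0.92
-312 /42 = -52 /7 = -7.43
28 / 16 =7 / 4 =1.75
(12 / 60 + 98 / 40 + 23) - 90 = -1287 / 20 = -64.35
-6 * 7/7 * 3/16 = -9/8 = -1.12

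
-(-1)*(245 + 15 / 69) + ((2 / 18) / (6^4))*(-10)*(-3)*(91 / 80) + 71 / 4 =188126861 / 715392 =262.97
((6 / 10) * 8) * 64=1536 / 5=307.20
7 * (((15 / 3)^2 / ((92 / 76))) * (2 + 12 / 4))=16625 / 23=722.83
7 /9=0.78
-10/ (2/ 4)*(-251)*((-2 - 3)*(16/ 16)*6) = -150600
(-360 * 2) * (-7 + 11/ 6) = 3720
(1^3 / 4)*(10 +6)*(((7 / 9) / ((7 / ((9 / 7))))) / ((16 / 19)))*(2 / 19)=1 / 14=0.07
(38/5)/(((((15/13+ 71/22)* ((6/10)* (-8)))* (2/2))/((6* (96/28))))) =-65208/8771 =-7.43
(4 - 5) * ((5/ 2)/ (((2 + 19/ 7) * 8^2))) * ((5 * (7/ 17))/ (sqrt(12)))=-1225 * sqrt(3)/ 430848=-0.00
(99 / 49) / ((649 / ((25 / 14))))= 225 / 40474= 0.01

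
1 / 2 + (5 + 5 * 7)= 40.50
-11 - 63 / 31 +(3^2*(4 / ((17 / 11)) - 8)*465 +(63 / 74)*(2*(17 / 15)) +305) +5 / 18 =-39229363513 / 1754910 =-22354.06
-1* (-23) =23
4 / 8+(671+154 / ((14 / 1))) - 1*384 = 597 / 2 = 298.50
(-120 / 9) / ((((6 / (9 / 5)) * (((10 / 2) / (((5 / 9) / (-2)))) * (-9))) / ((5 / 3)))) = -0.04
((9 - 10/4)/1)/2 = 13/4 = 3.25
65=65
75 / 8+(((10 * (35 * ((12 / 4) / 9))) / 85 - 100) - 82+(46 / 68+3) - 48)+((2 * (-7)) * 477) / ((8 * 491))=-43526483 / 200328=-217.28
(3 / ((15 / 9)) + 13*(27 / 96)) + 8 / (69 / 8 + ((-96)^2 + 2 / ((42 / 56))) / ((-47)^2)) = 660200583 / 108561760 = 6.08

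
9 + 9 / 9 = 10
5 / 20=1 / 4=0.25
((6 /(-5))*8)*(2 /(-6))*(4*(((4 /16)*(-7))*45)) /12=-84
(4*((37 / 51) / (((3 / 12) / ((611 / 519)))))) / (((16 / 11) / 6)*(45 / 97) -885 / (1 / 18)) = -192973352 / 224949311055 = -0.00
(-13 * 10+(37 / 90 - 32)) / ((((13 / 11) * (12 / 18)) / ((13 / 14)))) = -159973 / 840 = -190.44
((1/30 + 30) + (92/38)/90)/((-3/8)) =-205612/2565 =-80.16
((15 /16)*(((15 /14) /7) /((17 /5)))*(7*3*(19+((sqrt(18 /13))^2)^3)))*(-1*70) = -802828125 /597584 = -1343.46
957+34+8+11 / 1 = 1010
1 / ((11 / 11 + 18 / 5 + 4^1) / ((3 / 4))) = 15 / 172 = 0.09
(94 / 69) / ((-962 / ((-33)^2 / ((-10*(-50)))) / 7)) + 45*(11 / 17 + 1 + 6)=32357244741 / 94035500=344.10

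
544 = 544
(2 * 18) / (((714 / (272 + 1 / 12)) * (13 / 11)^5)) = 525831515 / 88367734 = 5.95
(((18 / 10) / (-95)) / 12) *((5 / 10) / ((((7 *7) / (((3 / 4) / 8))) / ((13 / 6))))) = -39 / 11916800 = -0.00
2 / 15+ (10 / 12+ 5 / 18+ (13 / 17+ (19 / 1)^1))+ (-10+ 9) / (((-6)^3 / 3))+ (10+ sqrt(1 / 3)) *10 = 10 *sqrt(3) / 3+ 246887 / 2040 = 126.80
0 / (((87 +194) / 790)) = 0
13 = 13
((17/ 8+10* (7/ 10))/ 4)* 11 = 803/ 32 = 25.09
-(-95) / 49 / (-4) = -95 / 196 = -0.48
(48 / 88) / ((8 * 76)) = 3 / 3344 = 0.00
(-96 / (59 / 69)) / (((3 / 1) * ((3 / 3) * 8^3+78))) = -0.06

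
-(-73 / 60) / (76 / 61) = 4453 / 4560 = 0.98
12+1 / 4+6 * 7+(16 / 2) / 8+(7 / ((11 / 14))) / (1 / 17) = 9095 / 44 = 206.70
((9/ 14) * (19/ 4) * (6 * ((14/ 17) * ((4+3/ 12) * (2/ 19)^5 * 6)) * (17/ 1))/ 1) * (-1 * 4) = -44064/ 130321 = -0.34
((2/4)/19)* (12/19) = 6/361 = 0.02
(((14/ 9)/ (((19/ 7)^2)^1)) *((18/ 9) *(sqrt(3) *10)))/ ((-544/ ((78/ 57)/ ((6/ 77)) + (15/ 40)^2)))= -110749555 *sqrt(3)/ 805959936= -0.24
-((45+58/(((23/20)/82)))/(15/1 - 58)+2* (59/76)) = 3595539/37582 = 95.67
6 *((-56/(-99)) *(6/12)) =1.70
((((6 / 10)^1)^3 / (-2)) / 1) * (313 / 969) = -0.03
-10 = -10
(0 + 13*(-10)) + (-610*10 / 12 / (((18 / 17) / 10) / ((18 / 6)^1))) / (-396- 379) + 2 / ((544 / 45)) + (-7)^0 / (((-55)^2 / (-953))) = -25611080389 / 229561200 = -111.57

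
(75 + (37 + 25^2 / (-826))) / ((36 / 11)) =336919 / 9912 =33.99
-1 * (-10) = 10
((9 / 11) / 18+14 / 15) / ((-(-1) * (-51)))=-19 / 990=-0.02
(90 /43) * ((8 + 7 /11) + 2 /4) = 9045 /473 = 19.12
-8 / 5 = -1.60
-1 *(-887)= 887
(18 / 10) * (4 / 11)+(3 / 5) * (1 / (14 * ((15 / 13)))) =2663 / 3850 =0.69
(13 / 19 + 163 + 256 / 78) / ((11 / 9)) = 371166 / 2717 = 136.61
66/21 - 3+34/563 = 801/3941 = 0.20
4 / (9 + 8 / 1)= 4 / 17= 0.24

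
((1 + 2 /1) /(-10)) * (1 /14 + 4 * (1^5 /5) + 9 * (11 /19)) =-24267 /13300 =-1.82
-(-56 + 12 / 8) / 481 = 109 / 962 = 0.11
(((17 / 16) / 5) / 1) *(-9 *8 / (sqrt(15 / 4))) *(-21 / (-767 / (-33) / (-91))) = -247401 *sqrt(15) / 1475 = -649.61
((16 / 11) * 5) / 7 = 80 / 77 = 1.04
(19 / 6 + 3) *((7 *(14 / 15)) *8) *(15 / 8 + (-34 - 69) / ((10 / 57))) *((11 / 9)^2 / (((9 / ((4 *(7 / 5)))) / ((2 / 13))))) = -3550332632 / 131625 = -26973.09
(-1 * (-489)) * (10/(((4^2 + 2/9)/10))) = 220050/73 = 3014.38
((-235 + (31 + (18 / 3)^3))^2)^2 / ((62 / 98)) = 1016064 / 31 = 32776.26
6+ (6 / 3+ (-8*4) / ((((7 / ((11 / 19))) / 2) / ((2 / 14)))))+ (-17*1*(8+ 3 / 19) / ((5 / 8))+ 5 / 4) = -794705 / 3724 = -213.40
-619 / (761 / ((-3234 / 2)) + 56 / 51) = -5671897 / 5749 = -986.59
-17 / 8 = -2.12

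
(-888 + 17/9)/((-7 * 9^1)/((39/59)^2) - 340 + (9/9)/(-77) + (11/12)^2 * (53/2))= 664183520/346238371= 1.92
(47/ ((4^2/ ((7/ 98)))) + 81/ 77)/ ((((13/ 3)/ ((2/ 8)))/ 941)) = 8776707/ 128128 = 68.50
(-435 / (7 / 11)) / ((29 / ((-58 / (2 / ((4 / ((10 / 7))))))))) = 1914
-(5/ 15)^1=-1/ 3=-0.33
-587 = -587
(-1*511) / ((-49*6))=73 / 42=1.74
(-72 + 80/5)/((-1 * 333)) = 56/333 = 0.17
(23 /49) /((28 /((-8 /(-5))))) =0.03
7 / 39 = 0.18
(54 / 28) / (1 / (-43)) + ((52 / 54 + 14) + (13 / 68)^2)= -59365651 / 873936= -67.93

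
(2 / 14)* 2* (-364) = -104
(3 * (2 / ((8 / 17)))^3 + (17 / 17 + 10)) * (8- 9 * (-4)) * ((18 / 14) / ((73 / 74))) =56567709 / 4088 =13837.50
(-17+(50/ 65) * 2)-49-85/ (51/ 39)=-1683/ 13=-129.46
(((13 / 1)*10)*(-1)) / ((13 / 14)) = -140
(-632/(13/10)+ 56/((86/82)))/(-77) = 21992/3913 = 5.62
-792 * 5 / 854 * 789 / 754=-4.85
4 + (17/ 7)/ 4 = 129/ 28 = 4.61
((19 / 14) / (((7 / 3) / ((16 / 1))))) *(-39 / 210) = -2964 / 1715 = -1.73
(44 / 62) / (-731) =-22 / 22661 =-0.00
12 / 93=4 / 31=0.13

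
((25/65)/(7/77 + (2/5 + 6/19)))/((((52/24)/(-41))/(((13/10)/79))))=-42845/288587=-0.15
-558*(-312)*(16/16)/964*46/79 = 2002104/19039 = 105.16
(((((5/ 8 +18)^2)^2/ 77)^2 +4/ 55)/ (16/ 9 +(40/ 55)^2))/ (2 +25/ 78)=426350995170979917051/ 934445968261120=456260.73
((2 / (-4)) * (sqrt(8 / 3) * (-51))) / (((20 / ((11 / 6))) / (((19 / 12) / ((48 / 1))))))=3553 * sqrt(6) / 69120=0.13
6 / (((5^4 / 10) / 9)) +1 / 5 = 133 / 125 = 1.06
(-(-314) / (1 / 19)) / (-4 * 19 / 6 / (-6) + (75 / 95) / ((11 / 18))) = 11222046 / 6401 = 1753.17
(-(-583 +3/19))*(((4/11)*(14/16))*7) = 271313/209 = 1298.15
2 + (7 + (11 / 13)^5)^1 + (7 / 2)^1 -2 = 8119255 / 742586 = 10.93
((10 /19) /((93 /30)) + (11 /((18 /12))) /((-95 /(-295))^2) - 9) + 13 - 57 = 600373 /33573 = 17.88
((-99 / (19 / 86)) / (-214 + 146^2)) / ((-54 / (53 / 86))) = 583 / 2405628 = 0.00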